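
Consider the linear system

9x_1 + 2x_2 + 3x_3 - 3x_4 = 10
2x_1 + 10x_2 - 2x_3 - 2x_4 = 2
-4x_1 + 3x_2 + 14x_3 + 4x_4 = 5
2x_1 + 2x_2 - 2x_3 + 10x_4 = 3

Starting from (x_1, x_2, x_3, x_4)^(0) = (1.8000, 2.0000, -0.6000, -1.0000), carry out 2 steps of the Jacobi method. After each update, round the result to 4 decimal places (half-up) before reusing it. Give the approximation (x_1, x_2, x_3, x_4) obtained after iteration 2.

Iteration 1:
  x_1 = (10 - (2)·2.0000 - (3)·-0.6000 - (-3)·-1.0000) / (9) = 0.5333
  x_2 = (2 - (2)·1.8000 - (-2)·-0.6000 - (-2)·-1.0000) / (10) = -0.4800
  x_3 = (5 - (-4)·1.8000 - (3)·2.0000 - (4)·-1.0000) / (14) = 0.7286
  x_4 = (3 - (2)·1.8000 - (2)·2.0000 - (-2)·-0.6000) / (10) = -0.5800
Iteration 2:
  x_1 = (10 - (2)·-0.4800 - (3)·0.7286 - (-3)·-0.5800) / (9) = 0.7816
  x_2 = (2 - (2)·0.5333 - (-2)·0.7286 - (-2)·-0.5800) / (10) = 0.1231
  x_3 = (5 - (-4)·0.5333 - (3)·-0.4800 - (4)·-0.5800) / (14) = 0.7781
  x_4 = (3 - (2)·0.5333 - (2)·-0.4800 - (-2)·0.7286) / (10) = 0.4351

(0.7816, 0.1231, 0.7781, 0.4351)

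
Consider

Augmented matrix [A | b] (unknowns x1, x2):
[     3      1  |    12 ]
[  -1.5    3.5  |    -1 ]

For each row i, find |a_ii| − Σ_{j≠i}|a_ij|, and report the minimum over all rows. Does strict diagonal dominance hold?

row 1: |3| − (1) = 2
row 2: |3.5| − (1.5) = 2
minimum over rows = 2 → strictly diagonally dominant (convergence guaranteed)

2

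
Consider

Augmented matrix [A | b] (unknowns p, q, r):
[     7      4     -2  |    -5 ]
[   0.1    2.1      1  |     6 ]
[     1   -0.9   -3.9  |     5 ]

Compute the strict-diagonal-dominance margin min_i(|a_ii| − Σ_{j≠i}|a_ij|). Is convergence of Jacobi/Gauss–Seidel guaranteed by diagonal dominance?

1

row 1: |7| − (4+2) = 1
row 2: |2.1| − (0.1+1) = 1
row 3: |-3.9| − (1+0.9) = 2
minimum over rows = 1 → strictly diagonally dominant (convergence guaranteed)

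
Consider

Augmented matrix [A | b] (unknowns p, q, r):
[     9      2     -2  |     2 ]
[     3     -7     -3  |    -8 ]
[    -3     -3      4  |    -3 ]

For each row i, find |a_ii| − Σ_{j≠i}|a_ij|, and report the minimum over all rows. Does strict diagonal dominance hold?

-2

row 1: |9| − (2+2) = 5
row 2: |-7| − (3+3) = 1
row 3: |4| − (3+3) = -2
minimum over rows = -2 → not strictly diagonally dominant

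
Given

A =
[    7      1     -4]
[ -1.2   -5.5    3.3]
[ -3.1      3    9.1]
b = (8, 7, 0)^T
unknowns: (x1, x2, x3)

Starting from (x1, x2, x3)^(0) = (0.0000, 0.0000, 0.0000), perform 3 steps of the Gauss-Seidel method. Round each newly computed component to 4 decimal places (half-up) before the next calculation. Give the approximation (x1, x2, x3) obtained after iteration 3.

Iteration 1:
  x1 = (8 - (1)·0.0000 - (-4)·0.0000) / (7) = 1.1429
  x2 = (7 - (-1.2)·1.1429 - (3.3)·0.0000) / (-5.5) = -1.5221
  x3 = (0 - (-3.1)·1.1429 - (3)·-1.5221) / (9.1) = 0.8911
Iteration 2:
  x1 = (8 - (1)·-1.5221 - (-4)·0.8911) / (7) = 1.8695
  x2 = (7 - (-1.2)·1.8695 - (3.3)·0.8911) / (-5.5) = -1.1460
  x3 = (0 - (-3.1)·1.8695 - (3)·-1.1460) / (9.1) = 1.0147
Iteration 3:
  x1 = (8 - (1)·-1.1460 - (-4)·1.0147) / (7) = 1.8864
  x2 = (7 - (-1.2)·1.8864 - (3.3)·1.0147) / (-5.5) = -1.0755
  x3 = (0 - (-3.1)·1.8864 - (3)·-1.0755) / (9.1) = 0.9972

(1.8864, -1.0755, 0.9972)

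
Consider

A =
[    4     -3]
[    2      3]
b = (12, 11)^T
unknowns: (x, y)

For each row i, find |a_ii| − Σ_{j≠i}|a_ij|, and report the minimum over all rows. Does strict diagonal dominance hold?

1

row 1: |4| − (3) = 1
row 2: |3| − (2) = 1
minimum over rows = 1 → strictly diagonally dominant (convergence guaranteed)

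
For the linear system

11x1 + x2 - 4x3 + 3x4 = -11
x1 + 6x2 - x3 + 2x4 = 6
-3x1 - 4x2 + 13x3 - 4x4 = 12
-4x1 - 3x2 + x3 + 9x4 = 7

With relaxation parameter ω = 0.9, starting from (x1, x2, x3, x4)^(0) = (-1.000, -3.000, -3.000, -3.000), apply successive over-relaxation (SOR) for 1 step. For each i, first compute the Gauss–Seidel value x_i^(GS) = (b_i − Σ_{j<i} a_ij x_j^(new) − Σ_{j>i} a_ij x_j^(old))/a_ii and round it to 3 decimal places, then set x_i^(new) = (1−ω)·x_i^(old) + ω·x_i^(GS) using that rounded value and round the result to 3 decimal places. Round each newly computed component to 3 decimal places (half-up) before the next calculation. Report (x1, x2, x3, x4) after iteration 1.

Iteration 1:
  x1: GS value = (-11 - (1)·-3.000 - (-4)·-3.000 - (3)·-3.000) / (11) = -1.000;  x1 ← (1−ω)·-1.000 + ω·-1.000 = -1.000
  x2: GS value = (6 - (1)·-1.000 - (-1)·-3.000 - (2)·-3.000) / (6) = 1.667;  x2 ← (1−ω)·-3.000 + ω·1.667 = 1.200
  x3: GS value = (12 - (-3)·-1.000 - (-4)·1.200 - (-4)·-3.000) / (13) = 0.138;  x3 ← (1−ω)·-3.000 + ω·0.138 = -0.176
  x4: GS value = (7 - (-4)·-1.000 - (-3)·1.200 - (1)·-0.176) / (9) = 0.753;  x4 ← (1−ω)·-3.000 + ω·0.753 = 0.378

(-1.000, 1.200, -0.176, 0.378)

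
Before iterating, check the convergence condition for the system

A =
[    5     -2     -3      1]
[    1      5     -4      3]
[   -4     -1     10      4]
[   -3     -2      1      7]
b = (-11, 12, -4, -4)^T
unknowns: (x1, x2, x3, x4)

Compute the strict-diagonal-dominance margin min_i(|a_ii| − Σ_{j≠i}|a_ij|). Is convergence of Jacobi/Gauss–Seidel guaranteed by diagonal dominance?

row 1: |5| − (2+3+1) = -1
row 2: |5| − (1+4+3) = -3
row 3: |10| − (4+1+4) = 1
row 4: |7| − (3+2+1) = 1
minimum over rows = -3 → not strictly diagonally dominant

-3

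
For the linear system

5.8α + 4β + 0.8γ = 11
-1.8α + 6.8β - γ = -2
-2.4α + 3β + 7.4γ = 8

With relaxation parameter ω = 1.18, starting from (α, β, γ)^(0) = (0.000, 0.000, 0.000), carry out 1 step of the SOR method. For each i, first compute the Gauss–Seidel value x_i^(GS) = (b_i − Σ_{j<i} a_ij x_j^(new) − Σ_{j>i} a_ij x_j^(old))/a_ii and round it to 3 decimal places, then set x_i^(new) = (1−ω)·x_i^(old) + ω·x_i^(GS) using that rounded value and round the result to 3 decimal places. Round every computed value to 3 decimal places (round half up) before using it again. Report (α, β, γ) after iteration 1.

Iteration 1:
  α: GS value = (11 - (4)·0.000 - (0.8)·0.000) / (5.8) = 1.897;  α ← (1−ω)·0.000 + ω·1.897 = 2.238
  β: GS value = (-2 - (-1.8)·2.238 - (-1)·0.000) / (6.8) = 0.298;  β ← (1−ω)·0.000 + ω·0.298 = 0.352
  γ: GS value = (8 - (-2.4)·2.238 - (3)·0.352) / (7.4) = 1.664;  γ ← (1−ω)·0.000 + ω·1.664 = 1.964

(2.238, 0.352, 1.964)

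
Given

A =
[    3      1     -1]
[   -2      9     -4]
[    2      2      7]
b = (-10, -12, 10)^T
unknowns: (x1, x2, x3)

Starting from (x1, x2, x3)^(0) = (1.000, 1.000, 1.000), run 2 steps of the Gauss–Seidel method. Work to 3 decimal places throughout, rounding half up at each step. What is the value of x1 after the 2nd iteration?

Iteration 1:
  x1 = (-10 - (1)·1.000 - (-1)·1.000) / (3) = -3.333
  x2 = (-12 - (-2)·-3.333 - (-4)·1.000) / (9) = -1.630
  x3 = (10 - (2)·-3.333 - (2)·-1.630) / (7) = 2.847
Iteration 2:
  x1 = (-10 - (1)·-1.630 - (-1)·2.847) / (3) = -1.841
  x2 = (-12 - (-2)·-1.841 - (-4)·2.847) / (9) = -0.477
  x3 = (10 - (2)·-1.841 - (2)·-0.477) / (7) = 2.091

-1.841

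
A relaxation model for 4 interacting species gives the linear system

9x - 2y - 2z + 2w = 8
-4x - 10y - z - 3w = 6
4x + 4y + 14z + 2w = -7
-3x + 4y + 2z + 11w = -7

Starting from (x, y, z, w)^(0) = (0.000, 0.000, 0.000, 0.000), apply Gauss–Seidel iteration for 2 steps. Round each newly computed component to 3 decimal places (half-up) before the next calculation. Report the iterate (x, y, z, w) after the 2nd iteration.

Iteration 1:
  x = (8 - (-2)·0.000 - (-2)·0.000 - (2)·0.000) / (9) = 0.889
  y = (6 - (-4)·0.889 - (-1)·0.000 - (-3)·0.000) / (-10) = -0.956
  z = (-7 - (4)·0.889 - (4)·-0.956 - (2)·0.000) / (14) = -0.481
  w = (-7 - (-3)·0.889 - (4)·-0.956 - (2)·-0.481) / (11) = 0.041
Iteration 2:
  x = (8 - (-2)·-0.956 - (-2)·-0.481 - (2)·0.041) / (9) = 0.560
  y = (6 - (-4)·0.560 - (-1)·-0.481 - (-3)·0.041) / (-10) = -0.788
  z = (-7 - (4)·0.560 - (4)·-0.788 - (2)·0.041) / (14) = -0.441
  w = (-7 - (-3)·0.560 - (4)·-0.788 - (2)·-0.441) / (11) = -0.117

(0.560, -0.788, -0.441, -0.117)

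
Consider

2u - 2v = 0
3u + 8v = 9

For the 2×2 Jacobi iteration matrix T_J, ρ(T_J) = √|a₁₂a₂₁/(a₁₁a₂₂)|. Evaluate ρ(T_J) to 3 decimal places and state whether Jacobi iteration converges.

a₁₂a₂₁/(a₁₁a₂₂) = (-2)·(3) / ((2)·(8)) = -0.375000
ρ = √|-0.375000| = √0.375000 = 0.612
ρ < 1, so Jacobi converges

0.612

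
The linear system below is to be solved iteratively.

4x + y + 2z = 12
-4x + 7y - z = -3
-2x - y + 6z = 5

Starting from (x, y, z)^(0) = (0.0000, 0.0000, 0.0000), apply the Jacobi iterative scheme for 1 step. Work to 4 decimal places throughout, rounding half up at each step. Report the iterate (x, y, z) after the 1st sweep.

(3.0000, -0.4286, 0.8333)

Iteration 1:
  x = (12 - (1)·0.0000 - (2)·0.0000) / (4) = 3.0000
  y = (-3 - (-4)·0.0000 - (-1)·0.0000) / (7) = -0.4286
  z = (5 - (-2)·0.0000 - (-1)·0.0000) / (6) = 0.8333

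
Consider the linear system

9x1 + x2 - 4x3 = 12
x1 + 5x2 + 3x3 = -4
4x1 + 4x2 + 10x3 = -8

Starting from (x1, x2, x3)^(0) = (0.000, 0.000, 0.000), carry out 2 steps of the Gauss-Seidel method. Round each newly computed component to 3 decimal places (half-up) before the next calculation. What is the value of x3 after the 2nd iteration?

Iteration 1:
  x1 = (12 - (1)·0.000 - (-4)·0.000) / (9) = 1.333
  x2 = (-4 - (1)·1.333 - (3)·0.000) / (5) = -1.067
  x3 = (-8 - (4)·1.333 - (4)·-1.067) / (10) = -0.906
Iteration 2:
  x1 = (12 - (1)·-1.067 - (-4)·-0.906) / (9) = 1.049
  x2 = (-4 - (1)·1.049 - (3)·-0.906) / (5) = -0.466
  x3 = (-8 - (4)·1.049 - (4)·-0.466) / (10) = -1.033

-1.033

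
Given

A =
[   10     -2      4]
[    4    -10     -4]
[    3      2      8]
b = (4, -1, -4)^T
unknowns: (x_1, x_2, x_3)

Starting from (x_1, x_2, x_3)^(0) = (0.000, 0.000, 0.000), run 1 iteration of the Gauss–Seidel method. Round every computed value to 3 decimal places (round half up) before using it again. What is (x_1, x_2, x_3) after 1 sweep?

(0.400, 0.260, -0.715)

Iteration 1:
  x_1 = (4 - (-2)·0.000 - (4)·0.000) / (10) = 0.400
  x_2 = (-1 - (4)·0.400 - (-4)·0.000) / (-10) = 0.260
  x_3 = (-4 - (3)·0.400 - (2)·0.260) / (8) = -0.715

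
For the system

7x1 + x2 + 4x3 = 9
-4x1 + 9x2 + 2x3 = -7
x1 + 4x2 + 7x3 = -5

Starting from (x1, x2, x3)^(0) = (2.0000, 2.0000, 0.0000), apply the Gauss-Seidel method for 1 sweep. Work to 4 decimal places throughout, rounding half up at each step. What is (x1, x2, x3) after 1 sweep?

Iteration 1:
  x1 = (9 - (1)·2.0000 - (4)·0.0000) / (7) = 1.0000
  x2 = (-7 - (-4)·1.0000 - (2)·0.0000) / (9) = -0.3333
  x3 = (-5 - (1)·1.0000 - (4)·-0.3333) / (7) = -0.6667

(1.0000, -0.3333, -0.6667)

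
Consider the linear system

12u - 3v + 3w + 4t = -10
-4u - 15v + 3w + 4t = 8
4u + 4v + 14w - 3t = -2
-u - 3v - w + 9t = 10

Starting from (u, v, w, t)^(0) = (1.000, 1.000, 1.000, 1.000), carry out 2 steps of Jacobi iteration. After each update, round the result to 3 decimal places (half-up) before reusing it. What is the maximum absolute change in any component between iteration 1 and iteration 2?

1.143

Iteration 1:
  u = (-10 - (-3)·1.000 - (3)·1.000 - (4)·1.000) / (12) = -1.167
  v = (8 - (-4)·1.000 - (3)·1.000 - (4)·1.000) / (-15) = -0.333
  w = (-2 - (4)·1.000 - (4)·1.000 - (-3)·1.000) / (14) = -0.500
  t = (10 - (-1)·1.000 - (-3)·1.000 - (-1)·1.000) / (9) = 1.667
Iteration 2:
  u = (-10 - (-3)·-0.333 - (3)·-0.500 - (4)·1.667) / (12) = -1.347
  v = (8 - (-4)·-1.167 - (3)·-0.500 - (4)·1.667) / (-15) = 0.122
  w = (-2 - (4)·-1.167 - (4)·-0.333 - (-3)·1.667) / (14) = 0.643
  t = (10 - (-1)·-1.167 - (-3)·-0.333 - (-1)·-0.500) / (9) = 0.815
Change: (-0.180, 0.455, 1.143, -0.852) → max |·| = 1.143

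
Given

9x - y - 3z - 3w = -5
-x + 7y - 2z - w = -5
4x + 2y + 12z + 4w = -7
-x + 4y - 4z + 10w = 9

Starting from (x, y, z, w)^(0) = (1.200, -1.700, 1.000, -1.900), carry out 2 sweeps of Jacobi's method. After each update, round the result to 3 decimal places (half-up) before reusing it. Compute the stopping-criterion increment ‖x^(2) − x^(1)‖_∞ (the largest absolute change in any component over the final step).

Iteration 1:
  x = (-5 - (-1)·-1.700 - (-3)·1.000 - (-3)·-1.900) / (9) = -1.044
  y = (-5 - (-1)·1.200 - (-2)·1.000 - (-1)·-1.900) / (7) = -0.529
  z = (-7 - (4)·1.200 - (2)·-1.700 - (4)·-1.900) / (12) = -0.067
  w = (9 - (-1)·1.200 - (4)·-1.700 - (-4)·1.000) / (10) = 2.100
Iteration 2:
  x = (-5 - (-1)·-0.529 - (-3)·-0.067 - (-3)·2.100) / (9) = 0.063
  y = (-5 - (-1)·-1.044 - (-2)·-0.067 - (-1)·2.100) / (7) = -0.583
  z = (-7 - (4)·-1.044 - (2)·-0.529 - (4)·2.100) / (12) = -0.847
  w = (9 - (-1)·-1.044 - (4)·-0.529 - (-4)·-0.067) / (10) = 0.980
Change: (1.107, -0.054, -0.780, -1.120) → max |·| = 1.120

1.120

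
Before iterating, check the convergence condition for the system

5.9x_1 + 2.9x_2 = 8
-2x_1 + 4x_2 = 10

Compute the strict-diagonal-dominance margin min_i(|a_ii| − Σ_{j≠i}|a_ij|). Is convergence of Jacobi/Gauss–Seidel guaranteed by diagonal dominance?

2

row 1: |5.9| − (2.9) = 3
row 2: |4| − (2) = 2
minimum over rows = 2 → strictly diagonally dominant (convergence guaranteed)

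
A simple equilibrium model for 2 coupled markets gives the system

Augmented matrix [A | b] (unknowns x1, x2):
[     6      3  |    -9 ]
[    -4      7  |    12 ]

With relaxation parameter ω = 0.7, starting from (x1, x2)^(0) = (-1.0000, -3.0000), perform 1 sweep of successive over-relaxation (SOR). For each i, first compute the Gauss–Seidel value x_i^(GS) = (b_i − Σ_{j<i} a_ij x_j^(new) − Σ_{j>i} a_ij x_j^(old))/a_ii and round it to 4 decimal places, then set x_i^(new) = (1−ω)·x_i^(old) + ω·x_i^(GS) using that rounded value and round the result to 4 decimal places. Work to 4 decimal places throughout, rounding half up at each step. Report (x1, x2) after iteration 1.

(-0.3000, 0.1800)

Iteration 1:
  x1: GS value = (-9 - (3)·-3.0000) / (6) = 0.0000;  x1 ← (1−ω)·-1.0000 + ω·0.0000 = -0.3000
  x2: GS value = (12 - (-4)·-0.3000) / (7) = 1.5429;  x2 ← (1−ω)·-3.0000 + ω·1.5429 = 0.1800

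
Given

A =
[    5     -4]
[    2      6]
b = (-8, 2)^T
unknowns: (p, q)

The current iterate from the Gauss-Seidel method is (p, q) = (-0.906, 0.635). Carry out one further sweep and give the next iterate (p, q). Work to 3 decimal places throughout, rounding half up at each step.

One sweep:
  p = (-8 - (-4)·0.635) / (5) = -1.092
  q = (2 - (2)·-1.092) / (6) = 0.697

(-1.092, 0.697)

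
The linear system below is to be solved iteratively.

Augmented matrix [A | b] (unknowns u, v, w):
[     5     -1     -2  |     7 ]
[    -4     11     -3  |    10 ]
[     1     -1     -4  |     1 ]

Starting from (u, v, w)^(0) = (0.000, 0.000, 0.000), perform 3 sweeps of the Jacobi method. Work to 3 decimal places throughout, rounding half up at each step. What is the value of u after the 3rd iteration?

1.619

Iteration 1:
  u = (7 - (-1)·0.000 - (-2)·0.000) / (5) = 1.400
  v = (10 - (-4)·0.000 - (-3)·0.000) / (11) = 0.909
  w = (1 - (1)·0.000 - (-1)·0.000) / (-4) = -0.250
Iteration 2:
  u = (7 - (-1)·0.909 - (-2)·-0.250) / (5) = 1.482
  v = (10 - (-4)·1.400 - (-3)·-0.250) / (11) = 1.350
  w = (1 - (1)·1.400 - (-1)·0.909) / (-4) = -0.127
Iteration 3:
  u = (7 - (-1)·1.350 - (-2)·-0.127) / (5) = 1.619
  v = (10 - (-4)·1.482 - (-3)·-0.127) / (11) = 1.413
  w = (1 - (1)·1.482 - (-1)·1.350) / (-4) = -0.217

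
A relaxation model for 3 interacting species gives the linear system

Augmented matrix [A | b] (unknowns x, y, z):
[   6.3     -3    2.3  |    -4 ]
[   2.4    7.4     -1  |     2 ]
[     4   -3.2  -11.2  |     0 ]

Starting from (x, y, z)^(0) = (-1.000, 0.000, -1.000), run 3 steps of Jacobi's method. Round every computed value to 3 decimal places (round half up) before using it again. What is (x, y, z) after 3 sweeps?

Iteration 1:
  x = (-4 - (-3)·0.000 - (2.3)·-1.000) / (6.3) = -0.270
  y = (2 - (2.4)·-1.000 - (-1)·-1.000) / (7.4) = 0.459
  z = (0 - (4)·-1.000 - (-3.2)·0.000) / (-11.2) = -0.357
Iteration 2:
  x = (-4 - (-3)·0.459 - (2.3)·-0.357) / (6.3) = -0.286
  y = (2 - (2.4)·-0.270 - (-1)·-0.357) / (7.4) = 0.310
  z = (0 - (4)·-0.270 - (-3.2)·0.459) / (-11.2) = -0.228
Iteration 3:
  x = (-4 - (-3)·0.310 - (2.3)·-0.228) / (6.3) = -0.404
  y = (2 - (2.4)·-0.286 - (-1)·-0.228) / (7.4) = 0.332
  z = (0 - (4)·-0.286 - (-3.2)·0.310) / (-11.2) = -0.191

(-0.404, 0.332, -0.191)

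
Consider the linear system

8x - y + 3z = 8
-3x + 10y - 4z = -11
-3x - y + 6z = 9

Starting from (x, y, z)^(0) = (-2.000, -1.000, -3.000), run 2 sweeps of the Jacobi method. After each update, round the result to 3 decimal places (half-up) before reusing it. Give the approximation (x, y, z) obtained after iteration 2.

Iteration 1:
  x = (8 - (-1)·-1.000 - (3)·-3.000) / (8) = 2.000
  y = (-11 - (-3)·-2.000 - (-4)·-3.000) / (10) = -2.900
  z = (9 - (-3)·-2.000 - (-1)·-1.000) / (6) = 0.333
Iteration 2:
  x = (8 - (-1)·-2.900 - (3)·0.333) / (8) = 0.513
  y = (-11 - (-3)·2.000 - (-4)·0.333) / (10) = -0.367
  z = (9 - (-3)·2.000 - (-1)·-2.900) / (6) = 2.017

(0.513, -0.367, 2.017)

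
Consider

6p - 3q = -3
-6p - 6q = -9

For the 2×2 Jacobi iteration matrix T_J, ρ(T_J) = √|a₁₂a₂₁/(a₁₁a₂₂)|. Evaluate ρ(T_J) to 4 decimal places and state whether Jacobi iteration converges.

a₁₂a₂₁/(a₁₁a₂₂) = (-3)·(-6) / ((6)·(-6)) = -0.500000
ρ = √|-0.500000| = √0.500000 = 0.7071
ρ < 1, so Jacobi converges

0.7071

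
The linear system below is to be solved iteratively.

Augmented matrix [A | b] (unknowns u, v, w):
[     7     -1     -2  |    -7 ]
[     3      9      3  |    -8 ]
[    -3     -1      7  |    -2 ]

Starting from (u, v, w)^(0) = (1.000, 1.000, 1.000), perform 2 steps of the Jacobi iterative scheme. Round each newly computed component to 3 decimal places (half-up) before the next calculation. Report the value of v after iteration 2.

Iteration 1:
  u = (-7 - (-1)·1.000 - (-2)·1.000) / (7) = -0.571
  v = (-8 - (3)·1.000 - (3)·1.000) / (9) = -1.556
  w = (-2 - (-3)·1.000 - (-1)·1.000) / (7) = 0.286
Iteration 2:
  u = (-7 - (-1)·-1.556 - (-2)·0.286) / (7) = -1.141
  v = (-8 - (3)·-0.571 - (3)·0.286) / (9) = -0.794
  w = (-2 - (-3)·-0.571 - (-1)·-1.556) / (7) = -0.753

-0.794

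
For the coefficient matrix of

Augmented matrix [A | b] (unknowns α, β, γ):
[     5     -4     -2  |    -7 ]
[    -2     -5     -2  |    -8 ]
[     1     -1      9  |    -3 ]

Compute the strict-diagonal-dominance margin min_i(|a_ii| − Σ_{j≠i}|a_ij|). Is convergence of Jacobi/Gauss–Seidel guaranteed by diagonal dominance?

-1

row 1: |5| − (4+2) = -1
row 2: |-5| − (2+2) = 1
row 3: |9| − (1+1) = 7
minimum over rows = -1 → not strictly diagonally dominant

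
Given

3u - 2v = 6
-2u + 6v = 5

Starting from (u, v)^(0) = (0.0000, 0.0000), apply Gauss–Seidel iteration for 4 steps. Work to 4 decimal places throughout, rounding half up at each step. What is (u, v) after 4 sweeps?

(3.2716, 1.9239)

Iteration 1:
  u = (6 - (-2)·0.0000) / (3) = 2.0000
  v = (5 - (-2)·2.0000) / (6) = 1.5000
Iteration 2:
  u = (6 - (-2)·1.5000) / (3) = 3.0000
  v = (5 - (-2)·3.0000) / (6) = 1.8333
Iteration 3:
  u = (6 - (-2)·1.8333) / (3) = 3.2222
  v = (5 - (-2)·3.2222) / (6) = 1.9074
Iteration 4:
  u = (6 - (-2)·1.9074) / (3) = 3.2716
  v = (5 - (-2)·3.2716) / (6) = 1.9239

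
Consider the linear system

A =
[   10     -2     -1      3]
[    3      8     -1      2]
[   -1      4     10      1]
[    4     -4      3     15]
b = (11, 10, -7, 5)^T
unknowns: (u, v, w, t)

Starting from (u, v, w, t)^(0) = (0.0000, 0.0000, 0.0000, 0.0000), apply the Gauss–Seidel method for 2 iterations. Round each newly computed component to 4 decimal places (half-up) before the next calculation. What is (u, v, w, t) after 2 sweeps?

Iteration 1:
  u = (11 - (-2)·0.0000 - (-1)·0.0000 - (3)·0.0000) / (10) = 1.1000
  v = (10 - (3)·1.1000 - (-1)·0.0000 - (2)·0.0000) / (8) = 0.8375
  w = (-7 - (-1)·1.1000 - (4)·0.8375 - (1)·0.0000) / (10) = -0.9250
  t = (5 - (4)·1.1000 - (-4)·0.8375 - (3)·-0.9250) / (15) = 0.4483
Iteration 2:
  u = (11 - (-2)·0.8375 - (-1)·-0.9250 - (3)·0.4483) / (10) = 1.0405
  v = (10 - (3)·1.0405 - (-1)·-0.9250 - (2)·0.4483) / (8) = 0.6321
  w = (-7 - (-1)·1.0405 - (4)·0.6321 - (1)·0.4483) / (10) = -0.8936
  t = (5 - (4)·1.0405 - (-4)·0.6321 - (3)·-0.8936) / (15) = 0.4031

(1.0405, 0.6321, -0.8936, 0.4031)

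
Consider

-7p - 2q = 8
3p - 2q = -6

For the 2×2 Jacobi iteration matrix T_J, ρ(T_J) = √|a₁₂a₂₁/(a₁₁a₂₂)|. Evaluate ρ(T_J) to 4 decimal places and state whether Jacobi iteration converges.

a₁₂a₂₁/(a₁₁a₂₂) = (-2)·(3) / ((-7)·(-2)) = -0.428571
ρ = √|-0.428571| = √0.428571 = 0.6547
ρ < 1, so Jacobi converges

0.6547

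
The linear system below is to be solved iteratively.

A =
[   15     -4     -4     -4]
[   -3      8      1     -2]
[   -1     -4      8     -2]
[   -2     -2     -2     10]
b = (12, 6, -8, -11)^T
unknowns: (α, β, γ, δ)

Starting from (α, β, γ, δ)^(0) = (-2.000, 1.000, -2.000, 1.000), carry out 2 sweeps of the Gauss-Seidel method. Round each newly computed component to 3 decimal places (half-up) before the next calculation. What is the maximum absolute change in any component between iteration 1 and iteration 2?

Iteration 1:
  α = (12 - (-4)·1.000 - (-4)·-2.000 - (-4)·1.000) / (15) = 0.800
  β = (6 - (-3)·0.800 - (1)·-2.000 - (-2)·1.000) / (8) = 1.550
  γ = (-8 - (-1)·0.800 - (-4)·1.550 - (-2)·1.000) / (8) = 0.125
  δ = (-11 - (-2)·0.800 - (-2)·1.550 - (-2)·0.125) / (10) = -0.605
Iteration 2:
  α = (12 - (-4)·1.550 - (-4)·0.125 - (-4)·-0.605) / (15) = 1.085
  β = (6 - (-3)·1.085 - (1)·0.125 - (-2)·-0.605) / (8) = 0.990
  γ = (-8 - (-1)·1.085 - (-4)·0.990 - (-2)·-0.605) / (8) = -0.521
  δ = (-11 - (-2)·1.085 - (-2)·0.990 - (-2)·-0.521) / (10) = -0.789
Change: (0.285, -0.560, -0.646, -0.184) → max |·| = 0.646

0.646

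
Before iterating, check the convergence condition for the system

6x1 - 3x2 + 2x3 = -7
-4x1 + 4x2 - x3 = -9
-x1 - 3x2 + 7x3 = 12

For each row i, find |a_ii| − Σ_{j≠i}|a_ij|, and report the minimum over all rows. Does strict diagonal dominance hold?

-1

row 1: |6| − (3+2) = 1
row 2: |4| − (4+1) = -1
row 3: |7| − (1+3) = 3
minimum over rows = -1 → not strictly diagonally dominant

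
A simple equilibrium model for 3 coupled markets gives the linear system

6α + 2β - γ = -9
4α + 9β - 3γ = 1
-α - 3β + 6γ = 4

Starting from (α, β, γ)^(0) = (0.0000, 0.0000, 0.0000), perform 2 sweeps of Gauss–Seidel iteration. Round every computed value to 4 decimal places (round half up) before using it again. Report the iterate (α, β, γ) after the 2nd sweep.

(-1.6250, 1.1019, 0.9468)

Iteration 1:
  α = (-9 - (2)·0.0000 - (-1)·0.0000) / (6) = -1.5000
  β = (1 - (4)·-1.5000 - (-3)·0.0000) / (9) = 0.7778
  γ = (4 - (-1)·-1.5000 - (-3)·0.7778) / (6) = 0.8056
Iteration 2:
  α = (-9 - (2)·0.7778 - (-1)·0.8056) / (6) = -1.6250
  β = (1 - (4)·-1.6250 - (-3)·0.8056) / (9) = 1.1019
  γ = (4 - (-1)·-1.6250 - (-3)·1.1019) / (6) = 0.9468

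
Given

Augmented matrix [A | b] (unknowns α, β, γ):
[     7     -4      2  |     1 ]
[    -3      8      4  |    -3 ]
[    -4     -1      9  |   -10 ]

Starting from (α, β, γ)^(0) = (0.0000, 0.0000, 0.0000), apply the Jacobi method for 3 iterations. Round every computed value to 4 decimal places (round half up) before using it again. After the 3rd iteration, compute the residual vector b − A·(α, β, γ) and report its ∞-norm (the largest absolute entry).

1.3957

Iteration 1:
  α = (1 - (-4)·0.0000 - (2)·0.0000) / (7) = 0.1429
  β = (-3 - (-3)·0.0000 - (4)·0.0000) / (8) = -0.3750
  γ = (-10 - (-4)·0.0000 - (-1)·0.0000) / (9) = -1.1111
Iteration 2:
  α = (1 - (-4)·-0.3750 - (2)·-1.1111) / (7) = 0.2460
  β = (-3 - (-3)·0.1429 - (4)·-1.1111) / (8) = 0.2341
  γ = (-10 - (-4)·0.1429 - (-1)·-0.3750) / (9) = -1.0893
Iteration 3:
  α = (1 - (-4)·0.2341 - (2)·-1.0893) / (7) = 0.5879
  β = (-3 - (-3)·0.2460 - (4)·-1.0893) / (8) = 0.2619
  γ = (-10 - (-4)·0.2460 - (-1)·0.2341) / (9) = -0.9758
Residual b − A·x = (-0.1161, 0.5717, 1.3957); ∞-norm = 1.3957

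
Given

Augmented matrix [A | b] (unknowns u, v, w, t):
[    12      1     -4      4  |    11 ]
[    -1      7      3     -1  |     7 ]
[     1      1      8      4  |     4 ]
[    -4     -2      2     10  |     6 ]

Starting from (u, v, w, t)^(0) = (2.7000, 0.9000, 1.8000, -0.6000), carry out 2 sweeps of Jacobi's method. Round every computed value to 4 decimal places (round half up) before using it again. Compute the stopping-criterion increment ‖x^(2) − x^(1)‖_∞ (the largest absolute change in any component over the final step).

Iteration 1:
  u = (11 - (1)·0.9000 - (-4)·1.8000 - (4)·-0.6000) / (12) = 1.6417
  v = (7 - (-1)·2.7000 - (3)·1.8000 - (-1)·-0.6000) / (7) = 0.5286
  w = (4 - (1)·2.7000 - (1)·0.9000 - (4)·-0.6000) / (8) = 0.3500
  t = (6 - (-4)·2.7000 - (-2)·0.9000 - (2)·1.8000) / (10) = 1.5000
Iteration 2:
  u = (11 - (1)·0.5286 - (-4)·0.3500 - (4)·1.5000) / (12) = 0.4893
  v = (7 - (-1)·1.6417 - (3)·0.3500 - (-1)·1.5000) / (7) = 1.2988
  w = (4 - (1)·1.6417 - (1)·0.5286 - (4)·1.5000) / (8) = -0.5213
  t = (6 - (-4)·1.6417 - (-2)·0.5286 - (2)·0.3500) / (10) = 1.2924
Change: (-1.1524, 0.7702, -0.8713, -0.2076) → max |·| = 1.1524

1.1524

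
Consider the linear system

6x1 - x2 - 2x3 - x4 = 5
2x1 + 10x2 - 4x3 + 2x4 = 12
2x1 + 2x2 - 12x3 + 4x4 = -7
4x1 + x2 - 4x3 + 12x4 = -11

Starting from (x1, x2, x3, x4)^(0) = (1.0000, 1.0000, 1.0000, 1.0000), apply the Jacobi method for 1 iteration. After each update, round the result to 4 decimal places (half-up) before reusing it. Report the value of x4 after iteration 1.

-1.0000

Iteration 1:
  x1 = (5 - (-1)·1.0000 - (-2)·1.0000 - (-1)·1.0000) / (6) = 1.5000
  x2 = (12 - (2)·1.0000 - (-4)·1.0000 - (2)·1.0000) / (10) = 1.2000
  x3 = (-7 - (2)·1.0000 - (2)·1.0000 - (4)·1.0000) / (-12) = 1.2500
  x4 = (-11 - (4)·1.0000 - (1)·1.0000 - (-4)·1.0000) / (12) = -1.0000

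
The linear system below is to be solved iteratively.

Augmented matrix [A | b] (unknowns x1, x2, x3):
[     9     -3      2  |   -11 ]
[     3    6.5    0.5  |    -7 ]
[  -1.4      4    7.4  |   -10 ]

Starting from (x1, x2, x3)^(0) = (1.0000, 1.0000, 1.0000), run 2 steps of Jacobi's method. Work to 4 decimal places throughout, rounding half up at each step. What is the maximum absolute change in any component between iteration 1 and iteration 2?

1.1823

Iteration 1:
  x1 = (-11 - (-3)·1.0000 - (2)·1.0000) / (9) = -1.1111
  x2 = (-7 - (3)·1.0000 - (0.5)·1.0000) / (6.5) = -1.6154
  x3 = (-10 - (-1.4)·1.0000 - (4)·1.0000) / (7.4) = -1.7027
Iteration 2:
  x1 = (-11 - (-3)·-1.6154 - (2)·-1.7027) / (9) = -1.3823
  x2 = (-7 - (3)·-1.1111 - (0.5)·-1.7027) / (6.5) = -0.4331
  x3 = (-10 - (-1.4)·-1.1111 - (4)·-1.6154) / (7.4) = -0.6884
Change: (-0.2712, 1.1823, 1.0143) → max |·| = 1.1823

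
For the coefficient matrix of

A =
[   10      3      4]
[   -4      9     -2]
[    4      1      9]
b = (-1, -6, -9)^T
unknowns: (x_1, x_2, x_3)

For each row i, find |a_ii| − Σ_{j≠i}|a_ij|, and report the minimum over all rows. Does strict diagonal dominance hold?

row 1: |10| − (3+4) = 3
row 2: |9| − (4+2) = 3
row 3: |9| − (4+1) = 4
minimum over rows = 3 → strictly diagonally dominant (convergence guaranteed)

3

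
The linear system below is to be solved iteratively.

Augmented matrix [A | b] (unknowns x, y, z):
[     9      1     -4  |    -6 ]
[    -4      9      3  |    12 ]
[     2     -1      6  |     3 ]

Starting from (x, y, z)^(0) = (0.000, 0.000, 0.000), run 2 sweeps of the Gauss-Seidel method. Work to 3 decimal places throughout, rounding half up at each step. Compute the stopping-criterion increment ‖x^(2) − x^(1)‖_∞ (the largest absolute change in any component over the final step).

0.283

Iteration 1:
  x = (-6 - (1)·0.000 - (-4)·0.000) / (9) = -0.667
  y = (12 - (-4)·-0.667 - (3)·0.000) / (9) = 1.037
  z = (3 - (2)·-0.667 - (-1)·1.037) / (6) = 0.895
Iteration 2:
  x = (-6 - (1)·1.037 - (-4)·0.895) / (9) = -0.384
  y = (12 - (-4)·-0.384 - (3)·0.895) / (9) = 0.864
  z = (3 - (2)·-0.384 - (-1)·0.864) / (6) = 0.772
Change: (0.283, -0.173, -0.123) → max |·| = 0.283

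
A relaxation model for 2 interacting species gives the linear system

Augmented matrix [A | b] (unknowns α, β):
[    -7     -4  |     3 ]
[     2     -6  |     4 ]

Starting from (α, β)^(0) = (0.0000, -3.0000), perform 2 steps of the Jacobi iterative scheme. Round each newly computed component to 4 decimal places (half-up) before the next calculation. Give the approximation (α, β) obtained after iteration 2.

(-0.0476, -0.2381)

Iteration 1:
  α = (3 - (-4)·-3.0000) / (-7) = 1.2857
  β = (4 - (2)·0.0000) / (-6) = -0.6667
Iteration 2:
  α = (3 - (-4)·-0.6667) / (-7) = -0.0476
  β = (4 - (2)·1.2857) / (-6) = -0.2381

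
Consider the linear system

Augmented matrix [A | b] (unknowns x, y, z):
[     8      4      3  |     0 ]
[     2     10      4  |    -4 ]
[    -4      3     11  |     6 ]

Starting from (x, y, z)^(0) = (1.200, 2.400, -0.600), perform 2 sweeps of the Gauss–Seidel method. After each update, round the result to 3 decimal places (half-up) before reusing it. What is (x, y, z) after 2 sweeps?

Iteration 1:
  x = (0 - (4)·2.400 - (3)·-0.600) / (8) = -0.975
  y = (-4 - (2)·-0.975 - (4)·-0.600) / (10) = 0.035
  z = (6 - (-4)·-0.975 - (3)·0.035) / (11) = 0.181
Iteration 2:
  x = (0 - (4)·0.035 - (3)·0.181) / (8) = -0.085
  y = (-4 - (2)·-0.085 - (4)·0.181) / (10) = -0.455
  z = (6 - (-4)·-0.085 - (3)·-0.455) / (11) = 0.639

(-0.085, -0.455, 0.639)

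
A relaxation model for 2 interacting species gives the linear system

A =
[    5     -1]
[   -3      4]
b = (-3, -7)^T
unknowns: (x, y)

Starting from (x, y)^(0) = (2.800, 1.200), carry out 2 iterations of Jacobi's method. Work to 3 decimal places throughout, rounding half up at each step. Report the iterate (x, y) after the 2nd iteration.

Iteration 1:
  x = (-3 - (-1)·1.200) / (5) = -0.360
  y = (-7 - (-3)·2.800) / (4) = 0.350
Iteration 2:
  x = (-3 - (-1)·0.350) / (5) = -0.530
  y = (-7 - (-3)·-0.360) / (4) = -2.020

(-0.530, -2.020)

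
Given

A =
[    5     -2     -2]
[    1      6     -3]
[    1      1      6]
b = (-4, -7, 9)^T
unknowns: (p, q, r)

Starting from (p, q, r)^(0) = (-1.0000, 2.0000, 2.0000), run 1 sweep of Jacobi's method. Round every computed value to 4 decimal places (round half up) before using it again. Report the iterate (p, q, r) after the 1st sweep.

(0.8000, 0.0000, 1.3333)

Iteration 1:
  p = (-4 - (-2)·2.0000 - (-2)·2.0000) / (5) = 0.8000
  q = (-7 - (1)·-1.0000 - (-3)·2.0000) / (6) = 0.0000
  r = (9 - (1)·-1.0000 - (1)·2.0000) / (6) = 1.3333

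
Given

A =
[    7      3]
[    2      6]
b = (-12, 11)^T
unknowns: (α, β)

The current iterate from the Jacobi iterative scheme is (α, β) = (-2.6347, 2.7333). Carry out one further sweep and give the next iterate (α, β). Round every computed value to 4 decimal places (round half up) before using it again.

(-2.8857, 2.7116)

One sweep:
  α = (-12 - (3)·2.7333) / (7) = -2.8857
  β = (11 - (2)·-2.6347) / (6) = 2.7116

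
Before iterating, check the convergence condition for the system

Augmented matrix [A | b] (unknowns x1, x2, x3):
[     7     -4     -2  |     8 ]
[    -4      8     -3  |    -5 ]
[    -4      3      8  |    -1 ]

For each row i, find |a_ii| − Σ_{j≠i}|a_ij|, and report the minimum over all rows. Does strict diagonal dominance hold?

1

row 1: |7| − (4+2) = 1
row 2: |8| − (4+3) = 1
row 3: |8| − (4+3) = 1
minimum over rows = 1 → strictly diagonally dominant (convergence guaranteed)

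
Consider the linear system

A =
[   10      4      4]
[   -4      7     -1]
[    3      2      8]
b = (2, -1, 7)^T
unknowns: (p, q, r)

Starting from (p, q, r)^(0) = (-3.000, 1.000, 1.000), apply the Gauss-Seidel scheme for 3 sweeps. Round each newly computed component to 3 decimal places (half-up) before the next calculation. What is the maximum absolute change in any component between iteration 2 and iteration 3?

Iteration 1:
  p = (2 - (4)·1.000 - (4)·1.000) / (10) = -0.600
  q = (-1 - (-4)·-0.600 - (-1)·1.000) / (7) = -0.343
  r = (7 - (3)·-0.600 - (2)·-0.343) / (8) = 1.186
Iteration 2:
  p = (2 - (4)·-0.343 - (4)·1.186) / (10) = -0.137
  q = (-1 - (-4)·-0.137 - (-1)·1.186) / (7) = -0.052
  r = (7 - (3)·-0.137 - (2)·-0.052) / (8) = 0.939
Iteration 3:
  p = (2 - (4)·-0.052 - (4)·0.939) / (10) = -0.155
  q = (-1 - (-4)·-0.155 - (-1)·0.939) / (7) = -0.097
  r = (7 - (3)·-0.155 - (2)·-0.097) / (8) = 0.957
Change: (-0.018, -0.045, 0.018) → max |·| = 0.045

0.045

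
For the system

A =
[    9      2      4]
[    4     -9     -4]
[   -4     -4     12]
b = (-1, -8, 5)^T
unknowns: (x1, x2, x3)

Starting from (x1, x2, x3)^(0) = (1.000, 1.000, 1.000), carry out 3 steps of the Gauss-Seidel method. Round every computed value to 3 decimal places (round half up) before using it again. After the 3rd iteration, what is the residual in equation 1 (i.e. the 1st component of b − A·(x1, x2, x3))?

Iteration 1:
  x1 = (-1 - (2)·1.000 - (4)·1.000) / (9) = -0.778
  x2 = (-8 - (4)·-0.778 - (-4)·1.000) / (-9) = 0.099
  x3 = (5 - (-4)·-0.778 - (-4)·0.099) / (12) = 0.190
Iteration 2:
  x1 = (-1 - (2)·0.099 - (4)·0.190) / (9) = -0.218
  x2 = (-8 - (4)·-0.218 - (-4)·0.190) / (-9) = 0.708
  x3 = (5 - (-4)·-0.218 - (-4)·0.708) / (12) = 0.580
Iteration 3:
  x1 = (-1 - (2)·0.708 - (4)·0.580) / (9) = -0.526
  x2 = (-8 - (4)·-0.526 - (-4)·0.580) / (-9) = 0.397
  x3 = (5 - (-4)·-0.526 - (-4)·0.397) / (12) = 0.374
Residual b − A·x = (1.444, -0.827, -0.004)

1.444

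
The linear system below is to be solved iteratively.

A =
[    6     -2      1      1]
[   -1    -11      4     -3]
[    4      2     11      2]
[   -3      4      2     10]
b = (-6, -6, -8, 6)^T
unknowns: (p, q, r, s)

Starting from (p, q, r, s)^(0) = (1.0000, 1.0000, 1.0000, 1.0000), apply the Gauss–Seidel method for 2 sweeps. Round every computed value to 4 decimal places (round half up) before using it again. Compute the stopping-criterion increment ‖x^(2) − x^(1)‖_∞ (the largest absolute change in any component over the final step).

0.4069

Iteration 1:
  p = (-6 - (-2)·1.0000 - (1)·1.0000 - (1)·1.0000) / (6) = -1.0000
  q = (-6 - (-1)·-1.0000 - (4)·1.0000 - (-3)·1.0000) / (-11) = 0.7273
  r = (-8 - (4)·-1.0000 - (2)·0.7273 - (2)·1.0000) / (11) = -0.6777
  s = (6 - (-3)·-1.0000 - (4)·0.7273 - (2)·-0.6777) / (10) = 0.1446
Iteration 2:
  p = (-6 - (-2)·0.7273 - (1)·-0.6777 - (1)·0.1446) / (6) = -0.6687
  q = (-6 - (-1)·-0.6687 - (4)·-0.6777 - (-3)·0.1446) / (-11) = 0.3204
  r = (-8 - (4)·-0.6687 - (2)·0.3204 - (2)·0.1446) / (11) = -0.5687
  s = (6 - (-3)·-0.6687 - (4)·0.3204 - (2)·-0.5687) / (10) = 0.3850
Change: (0.3313, -0.4069, 0.1090, 0.2404) → max |·| = 0.4069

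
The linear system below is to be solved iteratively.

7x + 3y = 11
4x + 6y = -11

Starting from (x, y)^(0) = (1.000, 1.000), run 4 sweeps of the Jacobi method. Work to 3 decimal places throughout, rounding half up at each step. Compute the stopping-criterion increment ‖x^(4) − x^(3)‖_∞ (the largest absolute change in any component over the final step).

0.428

Iteration 1:
  x = (11 - (3)·1.000) / (7) = 1.143
  y = (-11 - (4)·1.000) / (6) = -2.500
Iteration 2:
  x = (11 - (3)·-2.500) / (7) = 2.643
  y = (-11 - (4)·1.143) / (6) = -2.595
Iteration 3:
  x = (11 - (3)·-2.595) / (7) = 2.684
  y = (-11 - (4)·2.643) / (6) = -3.595
Iteration 4:
  x = (11 - (3)·-3.595) / (7) = 3.112
  y = (-11 - (4)·2.684) / (6) = -3.623
Change: (0.428, -0.028) → max |·| = 0.428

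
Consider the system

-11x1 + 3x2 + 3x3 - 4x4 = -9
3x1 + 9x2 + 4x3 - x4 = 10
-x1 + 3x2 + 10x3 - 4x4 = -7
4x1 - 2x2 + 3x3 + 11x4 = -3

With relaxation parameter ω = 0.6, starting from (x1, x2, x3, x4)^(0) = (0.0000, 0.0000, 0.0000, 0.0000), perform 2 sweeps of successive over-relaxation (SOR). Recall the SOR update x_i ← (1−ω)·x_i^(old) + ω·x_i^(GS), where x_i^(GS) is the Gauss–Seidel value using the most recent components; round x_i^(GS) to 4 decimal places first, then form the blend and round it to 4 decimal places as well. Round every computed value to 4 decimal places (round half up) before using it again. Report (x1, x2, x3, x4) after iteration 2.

Iteration 1:
  x1: GS value = (-9 - (3)·0.0000 - (3)·0.0000 - (-4)·0.0000) / (-11) = 0.8182;  x1 ← (1−ω)·0.0000 + ω·0.8182 = 0.4909
  x2: GS value = (10 - (3)·0.4909 - (4)·0.0000 - (-1)·0.0000) / (9) = 0.9475;  x2 ← (1−ω)·0.0000 + ω·0.9475 = 0.5685
  x3: GS value = (-7 - (-1)·0.4909 - (3)·0.5685 - (-4)·0.0000) / (10) = -0.8215;  x3 ← (1−ω)·0.0000 + ω·-0.8215 = -0.4929
  x4: GS value = (-3 - (4)·0.4909 - (-2)·0.5685 - (3)·-0.4929) / (11) = -0.2134;  x4 ← (1−ω)·0.0000 + ω·-0.2134 = -0.1280
Iteration 2:
  x1: GS value = (-9 - (3)·0.5685 - (3)·-0.4929 - (-4)·-0.1280) / (-11) = 0.8853;  x1 ← (1−ω)·0.4909 + ω·0.8853 = 0.7275
  x2: GS value = (10 - (3)·0.7275 - (4)·-0.4929 - (-1)·-0.1280) / (9) = 1.0735;  x2 ← (1−ω)·0.5685 + ω·1.0735 = 0.8715
  x3: GS value = (-7 - (-1)·0.7275 - (3)·0.8715 - (-4)·-0.1280) / (10) = -0.9399;  x3 ← (1−ω)·-0.4929 + ω·-0.9399 = -0.7611
  x4: GS value = (-3 - (4)·0.7275 - (-2)·0.8715 - (3)·-0.7611) / (11) = -0.1712;  x4 ← (1−ω)·-0.1280 + ω·-0.1712 = -0.1539

(0.7275, 0.8715, -0.7611, -0.1539)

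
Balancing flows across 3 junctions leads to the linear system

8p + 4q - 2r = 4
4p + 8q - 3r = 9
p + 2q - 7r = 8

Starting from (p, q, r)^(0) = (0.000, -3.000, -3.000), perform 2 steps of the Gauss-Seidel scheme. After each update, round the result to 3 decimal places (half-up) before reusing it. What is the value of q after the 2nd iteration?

Iteration 1:
  p = (4 - (4)·-3.000 - (-2)·-3.000) / (8) = 1.250
  q = (9 - (4)·1.250 - (-3)·-3.000) / (8) = -0.625
  r = (8 - (1)·1.250 - (2)·-0.625) / (-7) = -1.143
Iteration 2:
  p = (4 - (4)·-0.625 - (-2)·-1.143) / (8) = 0.527
  q = (9 - (4)·0.527 - (-3)·-1.143) / (8) = 0.433
  r = (8 - (1)·0.527 - (2)·0.433) / (-7) = -0.944

0.433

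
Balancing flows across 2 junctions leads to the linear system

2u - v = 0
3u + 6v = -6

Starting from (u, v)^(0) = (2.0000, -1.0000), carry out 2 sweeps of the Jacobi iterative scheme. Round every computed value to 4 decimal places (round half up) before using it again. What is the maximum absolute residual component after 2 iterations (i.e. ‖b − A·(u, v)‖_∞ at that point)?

1.5000

Iteration 1:
  u = (0 - (-1)·-1.0000) / (2) = -0.5000
  v = (-6 - (3)·2.0000) / (6) = -2.0000
Iteration 2:
  u = (0 - (-1)·-2.0000) / (2) = -1.0000
  v = (-6 - (3)·-0.5000) / (6) = -0.7500
Residual b − A·x = (1.2500, 1.5000); ∞-norm = 1.5000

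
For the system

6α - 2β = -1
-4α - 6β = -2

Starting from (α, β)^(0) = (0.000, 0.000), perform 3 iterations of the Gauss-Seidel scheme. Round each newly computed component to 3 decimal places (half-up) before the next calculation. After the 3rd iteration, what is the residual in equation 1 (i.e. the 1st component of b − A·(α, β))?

Iteration 1:
  α = (-1 - (-2)·0.000) / (6) = -0.167
  β = (-2 - (-4)·-0.167) / (-6) = 0.445
Iteration 2:
  α = (-1 - (-2)·0.445) / (6) = -0.018
  β = (-2 - (-4)·-0.018) / (-6) = 0.345
Iteration 3:
  α = (-1 - (-2)·0.345) / (6) = -0.052
  β = (-2 - (-4)·-0.052) / (-6) = 0.368
Residual b − A·x = (0.048, 0.000)

0.048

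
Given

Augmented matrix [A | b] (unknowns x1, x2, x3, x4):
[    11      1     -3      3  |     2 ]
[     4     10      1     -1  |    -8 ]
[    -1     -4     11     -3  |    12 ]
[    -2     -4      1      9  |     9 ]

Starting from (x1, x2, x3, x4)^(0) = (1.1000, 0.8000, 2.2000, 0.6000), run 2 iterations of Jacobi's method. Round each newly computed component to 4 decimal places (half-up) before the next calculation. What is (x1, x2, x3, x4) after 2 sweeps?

(0.3882, -1.0472, 1.0011, 0.3162)

Iteration 1:
  x1 = (2 - (1)·0.8000 - (-3)·2.2000 - (3)·0.6000) / (11) = 0.5455
  x2 = (-8 - (4)·1.1000 - (1)·2.2000 - (-1)·0.6000) / (10) = -1.4000
  x3 = (12 - (-1)·1.1000 - (-4)·0.8000 - (-3)·0.6000) / (11) = 1.6455
  x4 = (9 - (-2)·1.1000 - (-4)·0.8000 - (1)·2.2000) / (9) = 1.3556
Iteration 2:
  x1 = (2 - (1)·-1.4000 - (-3)·1.6455 - (3)·1.3556) / (11) = 0.3882
  x2 = (-8 - (4)·0.5455 - (1)·1.6455 - (-1)·1.3556) / (10) = -1.0472
  x3 = (12 - (-1)·0.5455 - (-4)·-1.4000 - (-3)·1.3556) / (11) = 1.0011
  x4 = (9 - (-2)·0.5455 - (-4)·-1.4000 - (1)·1.6455) / (9) = 0.3162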